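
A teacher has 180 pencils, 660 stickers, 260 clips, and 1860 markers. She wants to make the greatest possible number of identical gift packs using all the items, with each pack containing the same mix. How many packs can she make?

The pack count must divide each quantity, so the greatest is gcd(180, 660, 260, 1860).
180 = 2^2 × 3^2 × 5
660 = 2^2 × 3 × 5 × 11
260 = 2^2 × 5 × 13
1860 = 2^2 × 3 × 5 × 31
gcd(180, 660, 260, 1860) = 2^2 × 5 = 20.

20 packs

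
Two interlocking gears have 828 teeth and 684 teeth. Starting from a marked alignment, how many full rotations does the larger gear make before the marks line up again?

19 rotations

They are all back at their starting positions together after one LCM of the periods.
828 = 2^2 × 3^2 × 23
684 = 2^2 × 3^2 × 19
LCM(828, 684) = 2^2 × 3^2 × 19 × 23 = 15732.
Rotations for period 828: 15732 / 828 = 19.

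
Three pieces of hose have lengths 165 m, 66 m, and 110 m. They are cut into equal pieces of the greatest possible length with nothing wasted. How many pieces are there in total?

31

Piece length = gcd(165, 66, 110).
165 = 3 × 5 × 11
66 = 2 × 3 × 11
110 = 2 × 5 × 11
gcd(165, 66, 110) = 11.
Total pieces = 165/11 + 66/11 + 110/11 = 15 + 6 + 10 = 31.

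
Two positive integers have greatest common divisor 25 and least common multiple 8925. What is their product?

223125

For any two positive integers, gcd × lcm = product = 25 × 8925 = 223125.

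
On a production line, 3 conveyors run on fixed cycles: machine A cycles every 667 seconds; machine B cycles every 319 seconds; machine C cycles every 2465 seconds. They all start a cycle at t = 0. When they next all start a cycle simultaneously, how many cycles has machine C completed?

253 cycles

They are all back at their starting positions together after one LCM of the periods.
667 = 23 × 29
319 = 11 × 29
2465 = 5 × 17 × 29
LCM(667, 319, 2465) = 5 × 11 × 17 × 23 × 29 = 623645.
Cycles for period 2465: 623645 / 2465 = 253.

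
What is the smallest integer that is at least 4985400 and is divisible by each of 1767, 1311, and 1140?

5689740

The integer must be a common multiple of 1767, 1311, and 1140, so a multiple of their LCM.
1767 = 3 × 19 × 31
1311 = 3 × 19 × 23
1140 = 2^2 × 3 × 5 × 19
LCM(1767, 1311, 1140) = 2^2 × 3 × 5 × 19 × 23 × 31 = 812820.
Smallest multiple of 812820 that is ≥ 4985400: ⌈4985400/812820⌉ × 812820 = 7 × 812820 = 5689740.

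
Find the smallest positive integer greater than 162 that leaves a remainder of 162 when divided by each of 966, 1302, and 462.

N − 162 must be a common multiple of 966, 1302, and 462.
966 = 2 × 3 × 7 × 23
1302 = 2 × 3 × 7 × 31
462 = 2 × 3 × 7 × 11
LCM(966, 1302, 462) = 2 × 3 × 7 × 11 × 23 × 31 = 329406.
Smallest N > 162 is LCM + 162 = 329406 + 162 = 329568.

329568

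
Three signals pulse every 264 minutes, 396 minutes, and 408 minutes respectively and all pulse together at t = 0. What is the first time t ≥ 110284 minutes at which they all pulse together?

Joint pulses occur at multiples of LCM(264, 396, 408).
264 = 2^3 × 3 × 11
396 = 2^2 × 3^2 × 11
408 = 2^3 × 3 × 17
LCM(264, 396, 408) = 2^3 × 3^2 × 11 × 17 = 13464.
Smallest multiple of 13464 that is ≥ 110284: ⌈110284/13464⌉ × 13464 = 9 × 13464 = 121176.

121176 minutes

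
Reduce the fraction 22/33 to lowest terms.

22 = 2 × 11
33 = 3 × 11
gcd(22, 33) = 11.
Divide numerator and denominator by 11: 22/33 = 2/3.

2/3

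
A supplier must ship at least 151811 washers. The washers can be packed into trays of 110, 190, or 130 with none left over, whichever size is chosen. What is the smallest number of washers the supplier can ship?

163020

The number of washers must be a common multiple of 110, 190, and 130, so a multiple of their LCM.
110 = 2 × 5 × 11
190 = 2 × 5 × 19
130 = 2 × 5 × 13
LCM(110, 190, 130) = 2 × 5 × 11 × 13 × 19 = 27170.
Smallest multiple of 27170 that is ≥ 151811: ⌈151811/27170⌉ × 27170 = 6 × 27170 = 163020.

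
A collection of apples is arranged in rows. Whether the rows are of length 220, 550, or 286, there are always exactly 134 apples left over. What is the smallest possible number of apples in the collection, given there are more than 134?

14434

N − 134 must be a common multiple of 220, 550, and 286.
220 = 2^2 × 5 × 11
550 = 2 × 5^2 × 11
286 = 2 × 11 × 13
LCM(220, 550, 286) = 2^2 × 5^2 × 11 × 13 = 14300.
Smallest N > 134 is LCM + 134 = 14300 + 134 = 14434.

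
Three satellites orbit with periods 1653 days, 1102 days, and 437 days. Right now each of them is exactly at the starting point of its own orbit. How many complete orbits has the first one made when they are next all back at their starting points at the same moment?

46 orbits

The first common completion time is the LCM of the periods.
1653 = 3 × 19 × 29
1102 = 2 × 19 × 29
437 = 19 × 23
LCM(1653, 1102, 437) = 2 × 3 × 19 × 23 × 29 = 76038.
Orbits for period 1653: 76038 / 1653 = 46.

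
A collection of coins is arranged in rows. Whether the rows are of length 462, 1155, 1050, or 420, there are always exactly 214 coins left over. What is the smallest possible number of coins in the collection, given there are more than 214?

23314

N − 214 must be a common multiple of 462, 1155, 1050, and 420.
462 = 2 × 3 × 7 × 11
1155 = 3 × 5 × 7 × 11
1050 = 2 × 3 × 5^2 × 7
420 = 2^2 × 3 × 5 × 7
LCM(462, 1155, 1050, 420) = 2^2 × 3 × 5^2 × 7 × 11 = 23100.
Smallest N > 214 is LCM + 214 = 23100 + 214 = 23314.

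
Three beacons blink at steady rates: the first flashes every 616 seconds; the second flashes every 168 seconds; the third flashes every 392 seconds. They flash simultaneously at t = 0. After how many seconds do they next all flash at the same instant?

The first simultaneous occurrence is after LCM of the individual periods.
616 = 2^3 × 7 × 11
168 = 2^3 × 3 × 7
392 = 2^3 × 7^2
LCM(616, 168, 392) = 2^3 × 3 × 7^2 × 11 = 12936.

12936 seconds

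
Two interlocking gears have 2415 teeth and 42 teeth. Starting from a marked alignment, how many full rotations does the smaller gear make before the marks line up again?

115 rotations

They are all back at their starting positions together after one LCM of the periods.
2415 = 3 × 5 × 7 × 23
42 = 2 × 3 × 7
LCM(2415, 42) = 2 × 3 × 5 × 7 × 23 = 4830.
Rotations for period 42: 4830 / 42 = 115.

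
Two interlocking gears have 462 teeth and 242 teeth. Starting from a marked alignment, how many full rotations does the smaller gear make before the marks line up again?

21 rotations

All finish a whole number of cycles simultaneously at t = LCM of the periods.
462 = 2 × 3 × 7 × 11
242 = 2 × 11^2
LCM(462, 242) = 2 × 3 × 7 × 11^2 = 5082.
Rotations for period 242: 5082 / 242 = 21.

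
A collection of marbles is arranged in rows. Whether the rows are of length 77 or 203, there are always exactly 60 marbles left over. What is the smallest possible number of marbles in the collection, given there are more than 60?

2293

N − 60 must be a common multiple of 77 and 203.
77 = 7 × 11
203 = 7 × 29
LCM(77, 203) = 7 × 11 × 29 = 2233.
Smallest N > 60 is LCM + 60 = 2233 + 60 = 2293.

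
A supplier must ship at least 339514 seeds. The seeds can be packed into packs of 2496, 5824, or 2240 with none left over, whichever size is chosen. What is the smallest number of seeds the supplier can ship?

The number of seeds must be a common multiple of 2496, 5824, and 2240, so a multiple of their LCM.
2496 = 2^6 × 3 × 13
5824 = 2^6 × 7 × 13
2240 = 2^6 × 5 × 7
LCM(2496, 5824, 2240) = 2^6 × 3 × 5 × 7 × 13 = 87360.
Smallest multiple of 87360 that is ≥ 339514: ⌈339514/87360⌉ × 87360 = 4 × 87360 = 349440.

349440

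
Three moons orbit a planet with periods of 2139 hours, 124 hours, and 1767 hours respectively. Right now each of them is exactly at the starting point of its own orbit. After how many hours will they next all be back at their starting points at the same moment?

162564 hours

We need the least common multiple of the intervals.
2139 = 3 × 23 × 31
124 = 2^2 × 31
1767 = 3 × 19 × 31
LCM(2139, 124, 1767) = 2^2 × 3 × 19 × 23 × 31 = 162564.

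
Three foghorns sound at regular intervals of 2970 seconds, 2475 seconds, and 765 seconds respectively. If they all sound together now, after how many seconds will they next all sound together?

They coincide at every common multiple of the periods; the first is the LCM.
2970 = 2 × 3^3 × 5 × 11
2475 = 3^2 × 5^2 × 11
765 = 3^2 × 5 × 17
LCM(2970, 2475, 765) = 2 × 3^3 × 5^2 × 11 × 17 = 252450.

252450 seconds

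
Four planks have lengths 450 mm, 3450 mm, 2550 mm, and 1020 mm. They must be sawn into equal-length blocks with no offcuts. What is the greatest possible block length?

This is the greatest common divisor of 450, 3450, 2550, and 1020.
450 = 2 × 3^2 × 5^2
3450 = 2 × 3 × 5^2 × 23
2550 = 2 × 3 × 5^2 × 17
1020 = 2^2 × 3 × 5 × 17
gcd(450, 3450, 2550, 1020) = 2 × 3 × 5 = 30.

30 mm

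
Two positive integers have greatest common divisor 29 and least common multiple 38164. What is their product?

1106756

For any two positive integers, gcd × lcm = product = 29 × 38164 = 1106756.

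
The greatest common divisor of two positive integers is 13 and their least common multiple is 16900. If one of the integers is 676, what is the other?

325

For two integers, gcd × lcm = product, so the other is (13 × 16900) / 676 = 219700 / 676 = 325.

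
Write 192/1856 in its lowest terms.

192 = 2^6 × 3
1856 = 2^6 × 29
gcd(192, 1856) = 2^6 = 64.
Divide numerator and denominator by 64: 192/1856 = 3/29.

3/29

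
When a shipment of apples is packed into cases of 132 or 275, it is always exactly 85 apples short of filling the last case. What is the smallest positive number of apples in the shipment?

3215

Being 85 short of a full case of size k means N ≡ −85 (mod k), i.e. N + 85 is a multiple of each size.
132 = 2^2 × 3 × 11
275 = 5^2 × 11
LCM(132, 275) = 2^2 × 3 × 5^2 × 11 = 3300.
Smallest positive N is 3300 − 85 = 3215.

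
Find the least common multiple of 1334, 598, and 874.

329498

1334 = 2 × 23 × 29
598 = 2 × 13 × 23
874 = 2 × 19 × 23
LCM(1334, 598, 874) = 2 × 13 × 19 × 23 × 29 = 329498.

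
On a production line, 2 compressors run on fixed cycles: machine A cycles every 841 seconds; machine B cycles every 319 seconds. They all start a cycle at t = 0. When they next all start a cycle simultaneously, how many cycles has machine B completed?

29 cycles

They are all back at their starting positions together after one LCM of the periods.
841 = 29^2
319 = 11 × 29
LCM(841, 319) = 11 × 29^2 = 9251.
Cycles for period 319: 9251 / 319 = 29.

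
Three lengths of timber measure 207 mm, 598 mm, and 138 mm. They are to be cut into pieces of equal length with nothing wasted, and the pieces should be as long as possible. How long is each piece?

Each piece length must divide every original length, so the longest possible is gcd(207, 598, 138).
207 = 3^2 × 23
598 = 2 × 13 × 23
138 = 2 × 3 × 23
gcd(207, 598, 138) = 23.

23 mm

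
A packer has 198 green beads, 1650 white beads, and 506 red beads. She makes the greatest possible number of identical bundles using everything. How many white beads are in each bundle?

75

Number of bundles = gcd(198, 1650, 506).
198 = 2 × 3^2 × 11
1650 = 2 × 3 × 5^2 × 11
506 = 2 × 11 × 23
gcd(198, 1650, 506) = 2 × 11 = 22.
white beads per bundle = 1650 / 22 = 75.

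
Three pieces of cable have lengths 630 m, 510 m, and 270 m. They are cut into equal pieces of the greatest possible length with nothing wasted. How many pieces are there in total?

Piece length = gcd(630, 510, 270).
630 = 2 × 3^2 × 5 × 7
510 = 2 × 3 × 5 × 17
270 = 2 × 3^3 × 5
gcd(630, 510, 270) = 2 × 3 × 5 = 30.
Total pieces = 630/30 + 510/30 + 270/30 = 21 + 17 + 9 = 47.

47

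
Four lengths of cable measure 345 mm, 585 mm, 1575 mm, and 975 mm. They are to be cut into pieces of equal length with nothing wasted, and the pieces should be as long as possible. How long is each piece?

The greatest length dividing all of 345, 585, 1575, and 975 is their gcd.
345 = 3 × 5 × 23
585 = 3^2 × 5 × 13
1575 = 3^2 × 5^2 × 7
975 = 3 × 5^2 × 13
gcd(345, 585, 1575, 975) = 3 × 5 = 15.

15 mm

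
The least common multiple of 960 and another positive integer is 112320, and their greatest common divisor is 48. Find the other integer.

5616

gcd × lcm = product of the two integers, so the other integer is (48 × 112320) / 960 = 5616.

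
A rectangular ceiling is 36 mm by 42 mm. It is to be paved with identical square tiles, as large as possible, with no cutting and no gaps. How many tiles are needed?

Tile side = gcd(36, 42).
36 = 2^2 × 3^2
42 = 2 × 3 × 7
gcd(36, 42) = 2 × 3 = 6.
Tiles: (36/6) × (42/6) = 6 × 7 = 42.

42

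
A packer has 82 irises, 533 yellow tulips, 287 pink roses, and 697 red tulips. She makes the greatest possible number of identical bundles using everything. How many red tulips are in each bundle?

17

Number of bundles = gcd(82, 533, 287, 697).
82 = 2 × 41
533 = 13 × 41
287 = 7 × 41
697 = 17 × 41
gcd(82, 533, 287, 697) = 41.
red tulips per bundle = 697 / 41 = 17.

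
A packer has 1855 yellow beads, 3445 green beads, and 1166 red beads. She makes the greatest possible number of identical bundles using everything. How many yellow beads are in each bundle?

35

Number of bundles = gcd(1855, 3445, 1166).
1855 = 5 × 7 × 53
3445 = 5 × 13 × 53
1166 = 2 × 11 × 53
gcd(1855, 3445, 1166) = 53.
yellow beads per bundle = 1855 / 53 = 35.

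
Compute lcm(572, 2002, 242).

44044

572 = 2^2 × 11 × 13
2002 = 2 × 7 × 11 × 13
242 = 2 × 11^2
LCM(572, 2002, 242) = 2^2 × 7 × 11^2 × 13 = 44044.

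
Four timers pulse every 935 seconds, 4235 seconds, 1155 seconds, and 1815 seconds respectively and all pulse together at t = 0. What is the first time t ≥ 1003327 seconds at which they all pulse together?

1079925 seconds

Joint pulses occur at multiples of LCM(935, 4235, 1155, 1815).
935 = 5 × 11 × 17
4235 = 5 × 7 × 11^2
1155 = 3 × 5 × 7 × 11
1815 = 3 × 5 × 11^2
LCM(935, 4235, 1155, 1815) = 3 × 5 × 7 × 11^2 × 17 = 215985.
Smallest multiple of 215985 that is ≥ 1003327: ⌈1003327/215985⌉ × 215985 = 5 × 215985 = 1079925.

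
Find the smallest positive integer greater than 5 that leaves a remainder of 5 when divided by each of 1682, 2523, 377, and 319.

721583

N − 5 must be a common multiple of 1682, 2523, 377, and 319.
1682 = 2 × 29^2
2523 = 3 × 29^2
377 = 13 × 29
319 = 11 × 29
LCM(1682, 2523, 377, 319) = 2 × 3 × 11 × 13 × 29^2 = 721578.
Smallest N > 5 is LCM + 5 = 721578 + 5 = 721583.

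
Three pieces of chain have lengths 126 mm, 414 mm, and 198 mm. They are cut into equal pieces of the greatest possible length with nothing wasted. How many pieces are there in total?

41

Piece length = gcd(126, 414, 198).
126 = 2 × 3^2 × 7
414 = 2 × 3^2 × 23
198 = 2 × 3^2 × 11
gcd(126, 414, 198) = 2 × 3^2 = 18.
Total pieces = 126/18 + 414/18 + 198/18 = 7 + 23 + 11 = 41.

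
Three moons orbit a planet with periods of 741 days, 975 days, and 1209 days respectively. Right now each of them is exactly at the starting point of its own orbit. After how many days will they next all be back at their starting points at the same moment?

574275 days

They coincide at every common multiple of the periods; the first is the LCM.
741 = 3 × 13 × 19
975 = 3 × 5^2 × 13
1209 = 3 × 13 × 31
LCM(741, 975, 1209) = 3 × 5^2 × 13 × 19 × 31 = 574275.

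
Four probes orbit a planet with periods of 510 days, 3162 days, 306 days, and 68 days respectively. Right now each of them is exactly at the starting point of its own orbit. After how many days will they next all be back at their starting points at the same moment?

94860 days

We need the least common multiple of the intervals.
510 = 2 × 3 × 5 × 17
3162 = 2 × 3 × 17 × 31
306 = 2 × 3^2 × 17
68 = 2^2 × 17
LCM(510, 3162, 306, 68) = 2^2 × 3^2 × 5 × 17 × 31 = 94860.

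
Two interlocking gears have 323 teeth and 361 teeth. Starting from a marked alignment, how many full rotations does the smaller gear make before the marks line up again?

19 rotations

All finish a whole number of cycles simultaneously at t = LCM of the periods.
323 = 17 × 19
361 = 19^2
LCM(323, 361) = 17 × 19^2 = 6137.
Rotations for period 323: 6137 / 323 = 19.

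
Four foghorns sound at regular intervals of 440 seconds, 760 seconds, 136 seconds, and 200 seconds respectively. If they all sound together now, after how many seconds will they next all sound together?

710600 seconds

They coincide at every common multiple of the periods; the first is the LCM.
440 = 2^3 × 5 × 11
760 = 2^3 × 5 × 19
136 = 2^3 × 17
200 = 2^3 × 5^2
LCM(440, 760, 136, 200) = 2^3 × 5^2 × 11 × 17 × 19 = 710600.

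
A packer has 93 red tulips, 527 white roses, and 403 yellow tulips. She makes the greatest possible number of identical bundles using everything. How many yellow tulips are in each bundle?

13

Number of bundles = gcd(93, 527, 403).
93 = 3 × 31
527 = 17 × 31
403 = 13 × 31
gcd(93, 527, 403) = 31.
yellow tulips per bundle = 403 / 31 = 13.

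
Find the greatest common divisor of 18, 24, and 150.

18 = 2 × 3^2
24 = 2^3 × 3
150 = 2 × 3 × 5^2
gcd(18, 24, 150) = 2 × 3 = 6.

6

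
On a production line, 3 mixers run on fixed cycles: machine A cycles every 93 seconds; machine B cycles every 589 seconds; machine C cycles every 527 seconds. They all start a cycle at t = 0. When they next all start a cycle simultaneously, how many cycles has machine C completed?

The first common completion time is the LCM of the periods.
93 = 3 × 31
589 = 19 × 31
527 = 17 × 31
LCM(93, 589, 527) = 3 × 17 × 19 × 31 = 30039.
Cycles for period 527: 30039 / 527 = 57.

57 cycles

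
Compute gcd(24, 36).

12

24 = 2^3 × 3
36 = 2^2 × 3^2
gcd(24, 36) = 2^2 × 3 = 12.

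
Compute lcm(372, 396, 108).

372 = 2^2 × 3 × 31
396 = 2^2 × 3^2 × 11
108 = 2^2 × 3^3
LCM(372, 396, 108) = 2^2 × 3^3 × 11 × 31 = 36828.

36828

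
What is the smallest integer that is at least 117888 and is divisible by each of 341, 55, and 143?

The integer must be a common multiple of 341, 55, and 143, so a multiple of their LCM.
341 = 11 × 31
55 = 5 × 11
143 = 11 × 13
LCM(341, 55, 143) = 5 × 11 × 13 × 31 = 22165.
Smallest multiple of 22165 that is ≥ 117888: ⌈117888/22165⌉ × 22165 = 6 × 22165 = 132990.

132990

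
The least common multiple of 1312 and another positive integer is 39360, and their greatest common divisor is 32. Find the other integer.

gcd × lcm = product of the two integers, so the other integer is (32 × 39360) / 1312 = 960.

960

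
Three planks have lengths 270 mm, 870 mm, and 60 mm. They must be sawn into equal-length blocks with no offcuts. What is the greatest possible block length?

30 mm

This is the greatest common divisor of 270, 870, and 60.
270 = 2 × 3^3 × 5
870 = 2 × 3 × 5 × 29
60 = 2^2 × 3 × 5
gcd(270, 870, 60) = 2 × 3 × 5 = 30.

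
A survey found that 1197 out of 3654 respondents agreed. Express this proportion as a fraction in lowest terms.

1197 = 3^2 × 7 × 19
3654 = 2 × 3^2 × 7 × 29
gcd(1197, 3654) = 3^2 × 7 = 63.
Divide numerator and denominator by 63: 1197/3654 = 19/58.

19/58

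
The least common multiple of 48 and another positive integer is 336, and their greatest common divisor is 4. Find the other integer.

gcd × lcm = product of the two integers, so the other integer is (4 × 336) / 48 = 28.

28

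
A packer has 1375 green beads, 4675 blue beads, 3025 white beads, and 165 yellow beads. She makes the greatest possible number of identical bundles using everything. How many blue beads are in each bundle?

85

Number of bundles = gcd(1375, 4675, 3025, 165).
1375 = 5^3 × 11
4675 = 5^2 × 11 × 17
3025 = 5^2 × 11^2
165 = 3 × 5 × 11
gcd(1375, 4675, 3025, 165) = 5 × 11 = 55.
blue beads per bundle = 4675 / 55 = 85.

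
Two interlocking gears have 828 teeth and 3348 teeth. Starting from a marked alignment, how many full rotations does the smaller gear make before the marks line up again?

All finish a whole number of cycles simultaneously at t = LCM of the periods.
828 = 2^2 × 3^2 × 23
3348 = 2^2 × 3^3 × 31
LCM(828, 3348) = 2^2 × 3^3 × 23 × 31 = 77004.
Rotations for period 828: 77004 / 828 = 93.

93 rotations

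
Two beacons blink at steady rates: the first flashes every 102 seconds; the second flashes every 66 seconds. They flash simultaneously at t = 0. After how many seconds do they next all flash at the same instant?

They coincide at every common multiple of the periods; the first is the LCM.
102 = 2 × 3 × 17
66 = 2 × 3 × 11
LCM(102, 66) = 2 × 3 × 11 × 17 = 1122.

1122 seconds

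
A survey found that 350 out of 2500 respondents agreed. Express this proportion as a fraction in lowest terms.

350 = 2 × 5^2 × 7
2500 = 2^2 × 5^4
gcd(350, 2500) = 2 × 5^2 = 50.
Divide numerator and denominator by 50: 350/2500 = 7/50.

7/50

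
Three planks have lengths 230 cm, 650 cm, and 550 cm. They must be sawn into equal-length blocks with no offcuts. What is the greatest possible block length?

10 cm

The block length must divide every plank, so the greatest is gcd(230, 650, 550).
230 = 2 × 5 × 23
650 = 2 × 5^2 × 13
550 = 2 × 5^2 × 11
gcd(230, 650, 550) = 2 × 5 = 10.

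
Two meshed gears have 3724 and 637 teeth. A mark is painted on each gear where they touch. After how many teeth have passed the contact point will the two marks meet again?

48412 teeth

The first simultaneous occurrence is after LCM of the individual periods.
3724 = 2^2 × 7^2 × 19
637 = 7^2 × 13
LCM(3724, 637) = 2^2 × 7^2 × 13 × 19 = 48412.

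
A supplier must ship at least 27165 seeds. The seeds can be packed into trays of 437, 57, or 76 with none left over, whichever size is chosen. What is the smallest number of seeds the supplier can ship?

The number of seeds must be a common multiple of 437, 57, and 76, so a multiple of their LCM.
437 = 19 × 23
57 = 3 × 19
76 = 2^2 × 19
LCM(437, 57, 76) = 2^2 × 3 × 19 × 23 = 5244.
Smallest multiple of 5244 that is ≥ 27165: ⌈27165/5244⌉ × 5244 = 6 × 5244 = 31464.

31464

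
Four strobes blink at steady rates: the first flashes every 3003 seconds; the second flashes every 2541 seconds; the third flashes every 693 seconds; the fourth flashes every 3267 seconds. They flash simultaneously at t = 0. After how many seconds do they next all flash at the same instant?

They coincide at every common multiple of the periods; the first is the LCM.
3003 = 3 × 7 × 11 × 13
2541 = 3 × 7 × 11^2
693 = 3^2 × 7 × 11
3267 = 3^3 × 11^2
LCM(3003, 2541, 693, 3267) = 3^3 × 7 × 11^2 × 13 = 297297.

297297 seconds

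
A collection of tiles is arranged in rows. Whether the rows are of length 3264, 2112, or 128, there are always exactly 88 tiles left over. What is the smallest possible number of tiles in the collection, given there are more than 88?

N − 88 must be a common multiple of 3264, 2112, and 128.
3264 = 2^6 × 3 × 17
2112 = 2^6 × 3 × 11
128 = 2^7
LCM(3264, 2112, 128) = 2^7 × 3 × 11 × 17 = 71808.
Smallest N > 88 is LCM + 88 = 71808 + 88 = 71896.

71896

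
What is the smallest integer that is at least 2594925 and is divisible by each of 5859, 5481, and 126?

2718576

The integer must be a common multiple of 5859, 5481, and 126, so a multiple of their LCM.
5859 = 3^3 × 7 × 31
5481 = 3^3 × 7 × 29
126 = 2 × 3^2 × 7
LCM(5859, 5481, 126) = 2 × 3^3 × 7 × 29 × 31 = 339822.
Smallest multiple of 339822 that is ≥ 2594925: ⌈2594925/339822⌉ × 339822 = 8 × 339822 = 2718576.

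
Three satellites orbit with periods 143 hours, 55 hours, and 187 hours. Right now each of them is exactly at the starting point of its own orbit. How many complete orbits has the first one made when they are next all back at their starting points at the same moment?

85 orbits

All finish a whole number of cycles simultaneously at t = LCM of the periods.
143 = 11 × 13
55 = 5 × 11
187 = 11 × 17
LCM(143, 55, 187) = 5 × 11 × 13 × 17 = 12155.
Orbits for period 143: 12155 / 143 = 85.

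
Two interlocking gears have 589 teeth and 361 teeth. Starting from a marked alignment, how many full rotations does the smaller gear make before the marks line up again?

The first common completion time is the LCM of the periods.
589 = 19 × 31
361 = 19^2
LCM(589, 361) = 19^2 × 31 = 11191.
Rotations for period 361: 11191 / 361 = 31.

31 rotations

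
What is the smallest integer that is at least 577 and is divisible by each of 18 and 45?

The integer must be a common multiple of 18 and 45, so a multiple of their LCM.
18 = 2 × 3^2
45 = 3^2 × 5
LCM(18, 45) = 2 × 3^2 × 5 = 90.
Smallest multiple of 90 that is ≥ 577: ⌈577/90⌉ × 90 = 7 × 90 = 630.

630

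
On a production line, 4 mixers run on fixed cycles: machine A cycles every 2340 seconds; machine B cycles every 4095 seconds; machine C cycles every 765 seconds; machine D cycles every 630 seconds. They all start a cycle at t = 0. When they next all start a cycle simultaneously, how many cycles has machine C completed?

364 cycles

They are all back at their starting positions together after one LCM of the periods.
2340 = 2^2 × 3^2 × 5 × 13
4095 = 3^2 × 5 × 7 × 13
765 = 3^2 × 5 × 17
630 = 2 × 3^2 × 5 × 7
LCM(2340, 4095, 765, 630) = 2^2 × 3^2 × 5 × 7 × 13 × 17 = 278460.
Cycles for period 765: 278460 / 765 = 364.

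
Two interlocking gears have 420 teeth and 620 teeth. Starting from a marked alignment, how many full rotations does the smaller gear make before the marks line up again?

They are all back at their starting positions together after one LCM of the periods.
420 = 2^2 × 3 × 5 × 7
620 = 2^2 × 5 × 31
LCM(420, 620) = 2^2 × 3 × 5 × 7 × 31 = 13020.
Rotations for period 420: 13020 / 420 = 31.

31 rotations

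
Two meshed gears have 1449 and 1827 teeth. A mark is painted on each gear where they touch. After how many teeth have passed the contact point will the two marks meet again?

We need the least common multiple of the intervals.
1449 = 3^2 × 7 × 23
1827 = 3^2 × 7 × 29
LCM(1449, 1827) = 3^2 × 7 × 23 × 29 = 42021.

42021 teeth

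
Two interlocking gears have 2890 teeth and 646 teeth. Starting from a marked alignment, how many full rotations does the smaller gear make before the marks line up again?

85 rotations

They are all back at their starting positions together after one LCM of the periods.
2890 = 2 × 5 × 17^2
646 = 2 × 17 × 19
LCM(2890, 646) = 2 × 5 × 17^2 × 19 = 54910.
Rotations for period 646: 54910 / 646 = 85.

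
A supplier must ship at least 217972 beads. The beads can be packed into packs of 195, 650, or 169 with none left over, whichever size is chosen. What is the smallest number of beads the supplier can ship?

228150

The number of beads must be a common multiple of 195, 650, and 169, so a multiple of their LCM.
195 = 3 × 5 × 13
650 = 2 × 5^2 × 13
169 = 13^2
LCM(195, 650, 169) = 2 × 3 × 5^2 × 13^2 = 25350.
Smallest multiple of 25350 that is ≥ 217972: ⌈217972/25350⌉ × 25350 = 9 × 25350 = 228150.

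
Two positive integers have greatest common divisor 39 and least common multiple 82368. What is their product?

For any two positive integers, gcd × lcm = product = 39 × 82368 = 3212352.

3212352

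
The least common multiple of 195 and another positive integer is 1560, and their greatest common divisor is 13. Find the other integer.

104

gcd × lcm = product of the two integers, so the other integer is (13 × 1560) / 195 = 104.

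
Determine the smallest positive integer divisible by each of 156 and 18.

156 = 2^2 × 3 × 13
18 = 2 × 3^2
LCM(156, 18) = 2^2 × 3^2 × 13 = 468.

468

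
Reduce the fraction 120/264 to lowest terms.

120 = 2^3 × 3 × 5
264 = 2^3 × 3 × 11
gcd(120, 264) = 2^3 × 3 = 24.
Divide numerator and denominator by 24: 120/264 = 5/11.

5/11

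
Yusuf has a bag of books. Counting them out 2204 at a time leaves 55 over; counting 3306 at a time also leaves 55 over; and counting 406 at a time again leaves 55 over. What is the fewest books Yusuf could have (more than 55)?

N − 55 must be a common multiple of 2204, 3306, and 406.
2204 = 2^2 × 19 × 29
3306 = 2 × 3 × 19 × 29
406 = 2 × 7 × 29
LCM(2204, 3306, 406) = 2^2 × 3 × 7 × 19 × 29 = 46284.
Smallest N > 55 is LCM + 55 = 46284 + 55 = 46339.

46339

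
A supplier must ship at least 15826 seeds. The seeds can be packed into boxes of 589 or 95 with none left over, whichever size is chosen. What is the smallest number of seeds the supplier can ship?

The number of seeds must be a common multiple of 589 and 95, so a multiple of their LCM.
589 = 19 × 31
95 = 5 × 19
LCM(589, 95) = 5 × 19 × 31 = 2945.
Smallest multiple of 2945 that is ≥ 15826: ⌈15826/2945⌉ × 2945 = 6 × 2945 = 17670.

17670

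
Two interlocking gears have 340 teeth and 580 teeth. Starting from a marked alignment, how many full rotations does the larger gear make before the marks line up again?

17 rotations

All finish a whole number of cycles simultaneously at t = LCM of the periods.
340 = 2^2 × 5 × 17
580 = 2^2 × 5 × 29
LCM(340, 580) = 2^2 × 5 × 17 × 29 = 9860.
Rotations for period 580: 9860 / 580 = 17.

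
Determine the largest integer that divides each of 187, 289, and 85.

187 = 11 × 17
289 = 17^2
85 = 5 × 17
gcd(187, 289, 85) = 17.

17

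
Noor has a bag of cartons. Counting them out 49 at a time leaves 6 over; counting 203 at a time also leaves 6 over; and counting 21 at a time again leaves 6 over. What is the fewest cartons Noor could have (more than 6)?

4269

N − 6 must be a common multiple of 49, 203, and 21.
49 = 7^2
203 = 7 × 29
21 = 3 × 7
LCM(49, 203, 21) = 3 × 7^2 × 29 = 4263.
Smallest N > 6 is LCM + 6 = 4263 + 6 = 4269.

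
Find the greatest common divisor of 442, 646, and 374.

34

442 = 2 × 13 × 17
646 = 2 × 17 × 19
374 = 2 × 11 × 17
gcd(442, 646, 374) = 2 × 17 = 34.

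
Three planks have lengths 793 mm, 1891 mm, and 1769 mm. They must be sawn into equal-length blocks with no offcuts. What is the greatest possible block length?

61 mm

The block length must divide every plank, so the greatest is gcd(793, 1891, 1769).
793 = 13 × 61
1891 = 31 × 61
1769 = 29 × 61
gcd(793, 1891, 1769) = 61.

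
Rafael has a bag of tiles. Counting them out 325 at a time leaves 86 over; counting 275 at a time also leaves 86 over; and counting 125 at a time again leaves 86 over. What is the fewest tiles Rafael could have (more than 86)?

N − 86 must be a common multiple of 325, 275, and 125.
325 = 5^2 × 13
275 = 5^2 × 11
125 = 5^3
LCM(325, 275, 125) = 5^3 × 11 × 13 = 17875.
Smallest N > 86 is LCM + 86 = 17875 + 86 = 17961.

17961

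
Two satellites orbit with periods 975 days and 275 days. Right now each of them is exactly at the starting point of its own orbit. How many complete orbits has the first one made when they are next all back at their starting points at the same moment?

11 orbits

All finish a whole number of cycles simultaneously at t = LCM of the periods.
975 = 3 × 5^2 × 13
275 = 5^2 × 11
LCM(975, 275) = 3 × 5^2 × 11 × 13 = 10725.
Orbits for period 975: 10725 / 975 = 11.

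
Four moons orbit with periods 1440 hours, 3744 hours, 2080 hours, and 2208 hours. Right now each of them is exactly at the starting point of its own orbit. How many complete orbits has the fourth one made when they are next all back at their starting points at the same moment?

195 orbits

They are all back at their starting positions together after one LCM of the periods.
1440 = 2^5 × 3^2 × 5
3744 = 2^5 × 3^2 × 13
2080 = 2^5 × 5 × 13
2208 = 2^5 × 3 × 23
LCM(1440, 3744, 2080, 2208) = 2^5 × 3^2 × 5 × 13 × 23 = 430560.
Orbits for period 2208: 430560 / 2208 = 195.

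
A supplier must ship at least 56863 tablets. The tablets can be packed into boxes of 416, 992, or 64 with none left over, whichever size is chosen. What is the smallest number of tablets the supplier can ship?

The number of tablets must be a common multiple of 416, 992, and 64, so a multiple of their LCM.
416 = 2^5 × 13
992 = 2^5 × 31
64 = 2^6
LCM(416, 992, 64) = 2^6 × 13 × 31 = 25792.
Smallest multiple of 25792 that is ≥ 56863: ⌈56863/25792⌉ × 25792 = 3 × 25792 = 77376.

77376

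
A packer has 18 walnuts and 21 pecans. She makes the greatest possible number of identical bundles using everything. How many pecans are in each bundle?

Number of bundles = gcd(18, 21).
18 = 2 × 3^2
21 = 3 × 7
gcd(18, 21) = 3.
pecans per bundle = 21 / 3 = 7.

7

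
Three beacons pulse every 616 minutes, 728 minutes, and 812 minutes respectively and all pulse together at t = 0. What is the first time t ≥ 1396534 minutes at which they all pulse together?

1625624 minutes

Joint pulses occur at multiples of LCM(616, 728, 812).
616 = 2^3 × 7 × 11
728 = 2^3 × 7 × 13
812 = 2^2 × 7 × 29
LCM(616, 728, 812) = 2^3 × 7 × 11 × 13 × 29 = 232232.
Smallest multiple of 232232 that is ≥ 1396534: ⌈1396534/232232⌉ × 232232 = 7 × 232232 = 1625624.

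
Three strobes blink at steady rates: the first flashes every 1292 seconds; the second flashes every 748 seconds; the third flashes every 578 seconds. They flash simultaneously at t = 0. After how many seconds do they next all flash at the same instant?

They coincide at every common multiple of the periods; the first is the LCM.
1292 = 2^2 × 17 × 19
748 = 2^2 × 11 × 17
578 = 2 × 17^2
LCM(1292, 748, 578) = 2^2 × 11 × 17^2 × 19 = 241604.

241604 seconds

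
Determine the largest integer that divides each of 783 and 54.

27

783 = 3^3 × 29
54 = 2 × 3^3
gcd(783, 54) = 3^3 = 27.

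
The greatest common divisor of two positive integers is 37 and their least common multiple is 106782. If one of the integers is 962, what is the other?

4107

For two integers, gcd × lcm = product, so the other is (37 × 106782) / 962 = 3950934 / 962 = 4107.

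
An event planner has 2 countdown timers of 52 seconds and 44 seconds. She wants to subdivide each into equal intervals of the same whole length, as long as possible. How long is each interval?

By the Euclidean algorithm:
52 = 1 × 44 + 8
44 = 5 × 8 + 4
8 = 2 × 4 + 0
gcd(52, 44) = 4.

4 seconds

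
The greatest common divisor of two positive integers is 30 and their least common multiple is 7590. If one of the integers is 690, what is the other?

For two integers, gcd × lcm = product, so the other is (30 × 7590) / 690 = 227700 / 690 = 330.

330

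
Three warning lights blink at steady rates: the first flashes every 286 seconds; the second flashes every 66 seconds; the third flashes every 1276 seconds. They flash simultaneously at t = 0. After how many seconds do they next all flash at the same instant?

We need the least common multiple of the intervals.
286 = 2 × 11 × 13
66 = 2 × 3 × 11
1276 = 2^2 × 11 × 29
LCM(286, 66, 1276) = 2^2 × 3 × 11 × 13 × 29 = 49764.

49764 seconds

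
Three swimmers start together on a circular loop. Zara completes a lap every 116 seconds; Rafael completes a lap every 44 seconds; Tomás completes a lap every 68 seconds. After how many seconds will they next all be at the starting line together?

The first simultaneous occurrence is after LCM of the individual periods.
116 = 2^2 × 29
44 = 2^2 × 11
68 = 2^2 × 17
LCM(116, 44, 68) = 2^2 × 11 × 17 × 29 = 21692.

21692 seconds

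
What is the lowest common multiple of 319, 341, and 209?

319 = 11 × 29
341 = 11 × 31
209 = 11 × 19
LCM(319, 341, 209) = 11 × 19 × 29 × 31 = 187891.

187891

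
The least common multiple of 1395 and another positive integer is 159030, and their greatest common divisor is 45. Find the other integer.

gcd × lcm = product of the two integers, so the other integer is (45 × 159030) / 1395 = 5130.

5130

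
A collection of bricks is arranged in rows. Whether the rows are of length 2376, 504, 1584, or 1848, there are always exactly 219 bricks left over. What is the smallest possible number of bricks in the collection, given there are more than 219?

33483

N − 219 must be a common multiple of 2376, 504, 1584, and 1848.
2376 = 2^3 × 3^3 × 11
504 = 2^3 × 3^2 × 7
1584 = 2^4 × 3^2 × 11
1848 = 2^3 × 3 × 7 × 11
LCM(2376, 504, 1584, 1848) = 2^4 × 3^3 × 7 × 11 = 33264.
Smallest N > 219 is LCM + 219 = 33264 + 219 = 33483.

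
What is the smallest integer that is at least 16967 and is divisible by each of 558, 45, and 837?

25110

The integer must be a common multiple of 558, 45, and 837, so a multiple of their LCM.
558 = 2 × 3^2 × 31
45 = 3^2 × 5
837 = 3^3 × 31
LCM(558, 45, 837) = 2 × 3^3 × 5 × 31 = 8370.
Smallest multiple of 8370 that is ≥ 16967: ⌈16967/8370⌉ × 8370 = 3 × 8370 = 25110.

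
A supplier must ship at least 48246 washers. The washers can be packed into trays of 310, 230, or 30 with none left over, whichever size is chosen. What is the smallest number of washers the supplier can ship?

64170

The number of washers must be a common multiple of 310, 230, and 30, so a multiple of their LCM.
310 = 2 × 5 × 31
230 = 2 × 5 × 23
30 = 2 × 3 × 5
LCM(310, 230, 30) = 2 × 3 × 5 × 23 × 31 = 21390.
Smallest multiple of 21390 that is ≥ 48246: ⌈48246/21390⌉ × 21390 = 3 × 21390 = 64170.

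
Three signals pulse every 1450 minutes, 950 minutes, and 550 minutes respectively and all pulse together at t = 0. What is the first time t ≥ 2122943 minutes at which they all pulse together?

Joint pulses occur at multiples of LCM(1450, 950, 550).
1450 = 2 × 5^2 × 29
950 = 2 × 5^2 × 19
550 = 2 × 5^2 × 11
LCM(1450, 950, 550) = 2 × 5^2 × 11 × 19 × 29 = 303050.
Smallest multiple of 303050 that is ≥ 2122943: ⌈2122943/303050⌉ × 303050 = 8 × 303050 = 2424400.

2424400 minutes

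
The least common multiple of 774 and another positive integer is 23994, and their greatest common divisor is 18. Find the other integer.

558

gcd × lcm = product of the two integers, so the other integer is (18 × 23994) / 774 = 558.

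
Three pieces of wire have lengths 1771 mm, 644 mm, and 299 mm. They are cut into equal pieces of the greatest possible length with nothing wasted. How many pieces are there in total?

Piece length = gcd(1771, 644, 299).
1771 = 7 × 11 × 23
644 = 2^2 × 7 × 23
299 = 13 × 23
gcd(1771, 644, 299) = 23.
Total pieces = 1771/23 + 644/23 + 299/23 = 77 + 28 + 13 = 118.

118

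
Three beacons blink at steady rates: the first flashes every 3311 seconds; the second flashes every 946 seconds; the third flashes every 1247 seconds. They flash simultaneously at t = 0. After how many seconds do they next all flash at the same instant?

We need the least common multiple of the intervals.
3311 = 7 × 11 × 43
946 = 2 × 11 × 43
1247 = 29 × 43
LCM(3311, 946, 1247) = 2 × 7 × 11 × 29 × 43 = 192038.

192038 seconds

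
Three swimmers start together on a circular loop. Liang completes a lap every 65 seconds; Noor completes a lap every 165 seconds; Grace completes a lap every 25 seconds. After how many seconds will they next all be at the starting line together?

10725 seconds

They coincide at every common multiple of the periods; the first is the LCM.
65 = 5 × 13
165 = 3 × 5 × 11
25 = 5^2
LCM(65, 165, 25) = 3 × 5^2 × 11 × 13 = 10725.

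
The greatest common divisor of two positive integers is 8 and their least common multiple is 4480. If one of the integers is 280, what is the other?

128

For two integers, gcd × lcm = product, so the other is (8 × 4480) / 280 = 35840 / 280 = 128.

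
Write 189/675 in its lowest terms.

189 = 3^3 × 7
675 = 3^3 × 5^2
gcd(189, 675) = 3^3 = 27.
Divide numerator and denominator by 27: 189/675 = 7/25.

7/25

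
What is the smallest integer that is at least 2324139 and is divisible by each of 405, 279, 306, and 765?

The integer must be a common multiple of 405, 279, 306, and 765, so a multiple of their LCM.
405 = 3^4 × 5
279 = 3^2 × 31
306 = 2 × 3^2 × 17
765 = 3^2 × 5 × 17
LCM(405, 279, 306, 765) = 2 × 3^4 × 5 × 17 × 31 = 426870.
Smallest multiple of 426870 that is ≥ 2324139: ⌈2324139/426870⌉ × 426870 = 6 × 426870 = 2561220.

2561220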